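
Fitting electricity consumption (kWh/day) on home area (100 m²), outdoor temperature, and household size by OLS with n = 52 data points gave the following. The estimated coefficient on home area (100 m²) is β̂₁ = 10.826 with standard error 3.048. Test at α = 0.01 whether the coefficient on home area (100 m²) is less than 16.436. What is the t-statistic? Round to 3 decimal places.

H₀: β₁ = 16.436 vs H₁: β₁ < 16.436.
t = (β̂₁ − β₁⁰)/SE = (10.826 − 16.436) / 3.048 = -1.841.
df = n − k − 1 = 52 − 3 − 1 = 48.
One-sided p ≈ 0.0359, which is ≥ 0.01, so fail to reject H₀.
The data do not give significant evidence that the true slope on home area (100 m²) is below 16.436 kWh/day per unit, holding the other predictors fixed.

t = -1.841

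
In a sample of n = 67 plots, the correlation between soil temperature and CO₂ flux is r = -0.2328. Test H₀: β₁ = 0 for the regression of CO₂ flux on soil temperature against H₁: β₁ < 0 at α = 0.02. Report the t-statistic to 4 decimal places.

t = r·√(n − 2)/√(1 − r²) = -0.2328·√65/√0.945804 = -1.9299.
df = n − 2 = 65.
One-sided p ≈ 0.0290, which is ≥ 0.02, so fail to reject H₀.
The data do not give significant evidence of a linear association between soil temperature and CO₂ flux.

t = -1.9299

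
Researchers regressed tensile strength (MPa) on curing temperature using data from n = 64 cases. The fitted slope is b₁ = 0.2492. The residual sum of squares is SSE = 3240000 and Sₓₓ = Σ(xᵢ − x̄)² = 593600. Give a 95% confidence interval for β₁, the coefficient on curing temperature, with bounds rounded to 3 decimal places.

(-0.344, 0.842)

MSE = SSE/(n − 2) = 3240000/62 = 52258.1.
SE(b₁) = √(MSE/Sₓₓ) = √(52258.1/593600) = 0.296708.
df = n − 2 = 62.
t* = t_{0.025, 62} = 1.998972.
Margin = t* × SE = 1.998972 × 0.296708 = 0.59311.
CI: 0.2492 ± 0.59311 → (-0.344, 0.842).
With 95% confidence, each one-unit increase in curing temperature is associated with a change of between -0.344 and 0.842 MPa in tensile strength.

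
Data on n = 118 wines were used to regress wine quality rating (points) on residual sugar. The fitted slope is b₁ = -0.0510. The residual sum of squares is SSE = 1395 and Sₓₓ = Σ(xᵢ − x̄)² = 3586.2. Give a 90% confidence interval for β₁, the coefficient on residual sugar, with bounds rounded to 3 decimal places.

(-0.147, 0.045)

MSE = SSE/(n − 2) = 1395/116 = 12.0259.
SE(b₁) = √(MSE/Sₓₓ) = √(12.0259/3586.2) = 0.0579083.
df = n − 2 = 116.
t* = t_{0.05, 116} = 1.658096.
Margin = t* × SE = 1.658096 × 0.0579083 = 0.09602.
CI: -0.0510 ± 0.09602 → (-0.147, 0.045).
With 90% confidence, each one-unit increase in residual sugar is associated with a change of between -0.147 and 0.045 points in wine quality rating.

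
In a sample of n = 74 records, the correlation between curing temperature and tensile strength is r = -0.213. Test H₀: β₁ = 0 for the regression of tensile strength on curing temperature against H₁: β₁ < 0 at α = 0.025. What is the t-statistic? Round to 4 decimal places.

t = -1.8498

t = r·√(n − 2)/√(1 − r²) = -0.213·√72/√0.954631 = -1.8498.
df = n − 2 = 72.
One-sided p ≈ 0.0342, which is ≥ 0.025, so fail to reject H₀.
The data do not give significant evidence of a linear association between curing temperature and tensile strength.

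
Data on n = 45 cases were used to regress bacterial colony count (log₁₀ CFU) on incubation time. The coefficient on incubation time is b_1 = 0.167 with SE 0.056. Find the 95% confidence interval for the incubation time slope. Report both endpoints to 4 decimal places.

(0.0541, 0.2799)

df = n − 2 = 45 − 2 = 43.
t* = t_{0.025, 43} = 2.016692.
Margin = t* × SE = 2.016692 × 0.056 = 0.112935.
CI: 0.167 ± 0.112935 → (0.0541, 0.2799).
With 95% confidence, each one-unit increase in incubation time is associated with a change of between 0.0541 and 0.2799 log₁₀ CFU in bacterial colony count.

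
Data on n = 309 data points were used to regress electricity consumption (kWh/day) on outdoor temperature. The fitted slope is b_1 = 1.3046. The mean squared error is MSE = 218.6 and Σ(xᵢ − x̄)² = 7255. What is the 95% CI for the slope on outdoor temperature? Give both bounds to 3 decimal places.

SE(b_1) = √(MSE/Sₓₓ) = √(218.6/7255) = 0.173583.
df = n − 2 = 307.
t* = t_{0.025, 307} = 1.967721.
Margin = t* × SE = 1.967721 × 0.173583 = 0.34156.
CI: 1.3046 ± 0.34156 → (0.963, 1.646).
With 95% confidence, each one-unit increase in outdoor temperature is associated with a change of between 0.963 and 1.646 kWh/day in electricity consumption.

(0.963, 1.646)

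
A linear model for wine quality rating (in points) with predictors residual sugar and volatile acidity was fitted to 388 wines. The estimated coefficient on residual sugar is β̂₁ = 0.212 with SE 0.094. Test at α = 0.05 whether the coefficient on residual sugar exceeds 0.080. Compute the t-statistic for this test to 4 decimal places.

H₀: β₁ = 0.080 vs H₁: β₁ > 0.080.
t = (β̂₁ − β₁⁰)/SE = (0.212 − 0.080) / 0.094 = 1.4043.
df = n − k − 1 = 388 − 2 − 1 = 385.
One-sided p ≈ 0.0805, which is ≥ 0.05, so fail to reject H₀.
The data do not give significant evidence that the true slope on residual sugar exceeds 0.080 points per unit, holding the other predictors fixed.

t = 1.4043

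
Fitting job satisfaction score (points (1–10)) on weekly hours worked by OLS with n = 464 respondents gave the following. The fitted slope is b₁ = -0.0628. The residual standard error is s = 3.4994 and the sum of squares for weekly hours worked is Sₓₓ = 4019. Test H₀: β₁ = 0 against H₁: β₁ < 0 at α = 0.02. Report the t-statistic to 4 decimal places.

SE(b₁) = s/√Sₓₓ = 3.4994/√4019 = 0.0551994.
t = -0.0628 / 0.0551994 = -1.1377.
df = n − 2 = 462.
One-sided p ≈ 0.1279, which is ≥ 0.02, so fail to reject H₀.
The data do not give significant evidence that the true slope on weekly hours worked is negative.

t = -1.1377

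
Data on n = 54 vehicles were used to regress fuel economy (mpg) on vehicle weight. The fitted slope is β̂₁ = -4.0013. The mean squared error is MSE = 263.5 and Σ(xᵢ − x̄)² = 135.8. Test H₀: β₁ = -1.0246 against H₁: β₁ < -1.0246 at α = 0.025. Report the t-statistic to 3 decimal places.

t = -2.137

SE(β̂₁) = √(MSE/Sₓₓ) = √(263.5/135.8) = 1.39297.
t = (-4.0013 − (-1.0246)) / 1.39297 = -2.137.
df = n − 2 = 52.
One-sided p ≈ 0.0187, which is < 0.025, so reject H₀.
There is evidence that the true slope on vehicle weight is below -1.0246 mpg per unit.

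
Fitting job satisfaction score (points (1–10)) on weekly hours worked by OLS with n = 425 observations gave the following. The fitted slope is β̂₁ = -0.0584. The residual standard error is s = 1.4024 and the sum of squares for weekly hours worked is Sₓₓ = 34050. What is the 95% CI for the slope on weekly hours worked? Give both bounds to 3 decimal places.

(-0.073, -0.043)

SE(β̂₁) = s/√Sₓₓ = 1.4024/√34050 = 0.0076.
df = n − 2 = 423.
t* = t_{0.025, 423} = 1.965588.
Margin = t* × SE = 1.965588 × 0.0076 = 0.01494.
CI: -0.0584 ± 0.01494 → (-0.073, -0.043).
With 95% confidence, each one-unit increase in weekly hours worked is associated with a change of between -0.073 and -0.043 points (1–10) in job satisfaction score.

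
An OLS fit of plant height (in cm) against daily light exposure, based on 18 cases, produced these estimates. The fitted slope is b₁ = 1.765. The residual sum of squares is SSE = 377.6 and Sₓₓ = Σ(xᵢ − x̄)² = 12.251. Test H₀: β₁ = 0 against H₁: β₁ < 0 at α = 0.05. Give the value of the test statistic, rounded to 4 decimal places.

MSE = SSE/(n − 2) = 377.6/16 = 23.6.
SE(b₁) = √(MSE/Sₓₓ) = √(23.6/12.251) = 1.38794.
t = 1.765 / 1.38794 = 1.2717.
df = n − 2 = 16.
One-sided p ≈ 0.8892, which is ≥ 0.05, so fail to reject H₀.
The data do not give significant evidence that the true slope on daily light exposure is negative.

t = 1.2717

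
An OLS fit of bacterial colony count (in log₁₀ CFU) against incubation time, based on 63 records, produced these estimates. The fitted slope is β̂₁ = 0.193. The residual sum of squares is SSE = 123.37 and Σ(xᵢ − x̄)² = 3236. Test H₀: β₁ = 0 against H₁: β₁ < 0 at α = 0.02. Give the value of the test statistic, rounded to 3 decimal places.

MSE = SSE/(n − 2) = 123.37/61 = 2.02246.
SE(β̂₁) = √(MSE/Sₓₓ) = √(2.02246/3236) = 0.0249997.
t = 0.193 / 0.0249997 = 7.720.
df = n − 2 = 61.
One-sided p ≈ 1.0000, which is ≥ 0.02, so fail to reject H₀.
The data do not give significant evidence that the true slope on incubation time is negative.

t = 7.720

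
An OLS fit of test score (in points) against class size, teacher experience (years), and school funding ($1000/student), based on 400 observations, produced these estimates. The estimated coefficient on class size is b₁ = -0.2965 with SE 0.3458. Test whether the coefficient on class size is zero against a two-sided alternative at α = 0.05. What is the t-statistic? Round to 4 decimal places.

H₀: β₁ = 0 vs H₁: β₁ ≠ 0.
t = (b₁ − β₁⁰)/SE = -0.2965 / 0.3458 = -0.8574.
df = n − k − 1 = 400 − 3 − 1 = 396.
Two-sided p ≈ 0.3917, which is ≥ 0.05, so fail to reject H₀.
The data do not give significant evidence of an association between class size and test score, after adjusting for the other predictors.

t = -0.8574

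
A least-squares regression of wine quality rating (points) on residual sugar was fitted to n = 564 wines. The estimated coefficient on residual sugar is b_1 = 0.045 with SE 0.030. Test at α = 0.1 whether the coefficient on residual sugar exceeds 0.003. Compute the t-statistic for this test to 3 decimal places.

t = 1.400

H₀: β₁ = 0.003 vs H₁: β₁ > 0.003.
t = (b_1 − β₁⁰)/SE = (0.045 − 0.003) / 0.030 = 1.400.
df = n − 2 = 564 − 2 = 562.
One-sided p ≈ 0.0810, which is < 0.1, so reject H₀.
There is evidence that the true slope on residual sugar exceeds 0.003 points per unit.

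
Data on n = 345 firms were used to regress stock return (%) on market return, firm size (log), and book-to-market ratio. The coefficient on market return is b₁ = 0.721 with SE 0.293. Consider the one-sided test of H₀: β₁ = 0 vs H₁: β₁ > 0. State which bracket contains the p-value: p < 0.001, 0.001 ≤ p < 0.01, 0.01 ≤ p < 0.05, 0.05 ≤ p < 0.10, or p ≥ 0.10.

t = 0.721 / 0.293 = 2.461.
df = n − k − 1 = 345 − 3 − 1 = 341.
One-sided p = P(T_{341} > t) ≈ 0.0072.
So 0.001 ≤ p < 0.01.

0.001 ≤ p < 0.01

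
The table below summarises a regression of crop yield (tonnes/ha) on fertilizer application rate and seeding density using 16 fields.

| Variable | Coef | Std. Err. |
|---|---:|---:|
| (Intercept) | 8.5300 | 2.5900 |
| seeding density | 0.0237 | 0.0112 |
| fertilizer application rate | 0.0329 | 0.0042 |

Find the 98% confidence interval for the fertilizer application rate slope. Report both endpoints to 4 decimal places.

(0.0218, 0.0440)

Read off: b = 0.0329, SE = 0.0042 for fertilizer application rate.
df = n − k − 1 = 16 − 2 − 1 = 13.
t* = t_{0.01, 13} = 2.650309.
Margin = t* × SE = 2.650309 × 0.0042 = 0.011131.
CI: 0.0329 ± 0.011131 → (0.0218, 0.0440).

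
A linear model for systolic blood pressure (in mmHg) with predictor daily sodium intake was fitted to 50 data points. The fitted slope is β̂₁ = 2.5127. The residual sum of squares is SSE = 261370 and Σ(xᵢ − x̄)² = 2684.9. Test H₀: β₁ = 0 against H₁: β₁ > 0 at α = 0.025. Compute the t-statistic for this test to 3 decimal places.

MSE = SSE/(n − 2) = 261370/48 = 5445.21.
SE(β̂₁) = √(MSE/Sₓₓ) = √(5445.21/2684.9) = 1.42411.
t = 2.5127 / 1.42411 = 1.764.
df = n − 2 = 48.
One-sided p ≈ 0.0420, which is ≥ 0.025, so fail to reject H₀.
The data do not give significant evidence that the true slope on daily sodium intake is positive.

t = 1.764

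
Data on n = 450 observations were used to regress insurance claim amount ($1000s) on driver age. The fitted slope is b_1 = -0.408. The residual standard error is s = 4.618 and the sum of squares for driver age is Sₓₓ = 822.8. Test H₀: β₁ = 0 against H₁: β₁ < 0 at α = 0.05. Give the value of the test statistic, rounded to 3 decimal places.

t = -2.534

SE(b_1) = s/√Sₓₓ = 4.618/√822.8 = 0.160993.
t = -0.408 / 0.160993 = -2.534.
df = n − 2 = 448.
One-sided p ≈ 0.0058, which is < 0.05, so reject H₀.
There is evidence that the true slope on driver age is negative.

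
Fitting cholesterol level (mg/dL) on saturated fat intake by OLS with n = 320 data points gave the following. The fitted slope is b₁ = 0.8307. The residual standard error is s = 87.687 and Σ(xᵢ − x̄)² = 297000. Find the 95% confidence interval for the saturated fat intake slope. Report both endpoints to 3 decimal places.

SE(b₁) = s/√Sₓₓ = 87.687/√297000 = 0.1609.
df = n − 2 = 318.
t* = t_{0.025, 318} = 1.967452.
Margin = t* × SE = 1.967452 × 0.1609 = 0.31656.
CI: 0.8307 ± 0.31656 → (0.514, 1.147).
With 95% confidence, each one-unit increase in saturated fat intake is associated with a change of between 0.514 and 1.147 mg/dL in cholesterol level.

(0.514, 1.147)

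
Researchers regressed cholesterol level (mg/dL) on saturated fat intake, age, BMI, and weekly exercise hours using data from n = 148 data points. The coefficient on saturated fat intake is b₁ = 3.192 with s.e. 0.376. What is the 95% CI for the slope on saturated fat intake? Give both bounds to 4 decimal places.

df = n − k − 1 = 148 − 4 − 1 = 143.
t* = t_{0.025, 143} = 1.976692.
Margin = t* × SE = 1.976692 × 0.376 = 0.743236.
CI: 3.192 ± 0.743236 → (2.4488, 3.9352).
With 95% confidence, each one-unit increase in saturated fat intake is associated with a change of between 2.4488 and 3.9352 mg/dL in cholesterol level, holding the other predictors fixed.

(2.4488, 3.9352)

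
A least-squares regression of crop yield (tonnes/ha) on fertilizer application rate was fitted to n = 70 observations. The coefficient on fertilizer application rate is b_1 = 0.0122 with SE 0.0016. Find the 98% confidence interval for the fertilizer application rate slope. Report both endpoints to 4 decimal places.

df = n − 2 = 70 − 2 = 68.
t* = t_{0.01, 68} = 2.382446.
Margin = t* × SE = 2.382446 × 0.0016 = 0.003812.
CI: 0.0122 ± 0.003812 → (0.0084, 0.0160).
With 98% confidence, each one-unit increase in fertilizer application rate is associated with a change of between 0.0084 and 0.0160 tonnes/ha in crop yield.

(0.0084, 0.0160)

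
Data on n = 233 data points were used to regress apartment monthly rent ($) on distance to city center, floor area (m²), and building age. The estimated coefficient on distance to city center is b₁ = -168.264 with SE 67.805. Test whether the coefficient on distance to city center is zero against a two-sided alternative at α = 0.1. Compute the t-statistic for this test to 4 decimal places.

H₀: β₁ = 0 vs H₁: β₁ ≠ 0.
t = (b₁ − β₁⁰)/SE = -168.264 / 67.805 = -2.4816.
df = n − k − 1 = 233 − 3 − 1 = 229.
Two-sided p ≈ 0.0138, which is < 0.1, so reject H₀.
There is evidence that distance to city center is associated with apartment monthly rent, holding the other predictors fixed.

t = -2.4816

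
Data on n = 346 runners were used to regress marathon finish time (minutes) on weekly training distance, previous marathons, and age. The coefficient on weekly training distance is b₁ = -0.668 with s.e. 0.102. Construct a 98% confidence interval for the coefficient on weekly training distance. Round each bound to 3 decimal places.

(-0.906, -0.430)

df = n − k − 1 = 346 − 3 − 1 = 342.
t* = t_{0.01, 342} = 2.337301.
Margin = t* × SE = 2.337301 × 0.102 = 0.23840.
CI: -0.668 ± 0.23840 → (-0.906, -0.430).
With 98% confidence, each one-unit increase in weekly training distance is associated with a change of between -0.906 and -0.430 minutes in marathon finish time, holding the other predictors fixed.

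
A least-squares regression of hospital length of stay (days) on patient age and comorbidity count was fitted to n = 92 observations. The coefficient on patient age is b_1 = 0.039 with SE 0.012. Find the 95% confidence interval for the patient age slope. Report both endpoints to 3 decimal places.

df = n − k − 1 = 92 − 2 − 1 = 89.
t* = t_{0.025, 89} = 1.986979.
Margin = t* × SE = 1.986979 × 0.012 = 0.02384.
CI: 0.039 ± 0.02384 → (0.015, 0.063).
With 95% confidence, each one-unit increase in patient age is associated with a change of between 0.015 and 0.063 days in hospital length of stay, holding the other predictors fixed.

(0.015, 0.063)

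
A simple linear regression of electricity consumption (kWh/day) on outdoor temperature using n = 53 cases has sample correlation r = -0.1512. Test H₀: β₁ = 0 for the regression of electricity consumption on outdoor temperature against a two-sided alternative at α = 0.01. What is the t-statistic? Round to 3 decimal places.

t = -1.092

t = r·√(n − 2)/√(1 − r²) = -0.1512·√51/√0.977139 = -1.092.
df = n − 2 = 51.
Two-sided p ≈ 0.2798, which is ≥ 0.01, so fail to reject H₀.
The data do not give significant evidence of a linear association between outdoor temperature and electricity consumption.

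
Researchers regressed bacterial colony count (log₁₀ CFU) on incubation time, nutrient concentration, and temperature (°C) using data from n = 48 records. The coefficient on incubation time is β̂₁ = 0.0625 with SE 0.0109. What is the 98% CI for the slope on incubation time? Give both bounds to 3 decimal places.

(0.036, 0.089)

df = n − k − 1 = 48 − 3 − 1 = 44.
t* = t_{0.01, 44} = 2.414134.
Margin = t* × SE = 2.414134 × 0.0109 = 0.02631.
CI: 0.0625 ± 0.02631 → (0.036, 0.089).
With 98% confidence, each one-unit increase in incubation time is associated with a change of between 0.036 and 0.089 log₁₀ CFU in bacterial colony count, holding the other predictors fixed.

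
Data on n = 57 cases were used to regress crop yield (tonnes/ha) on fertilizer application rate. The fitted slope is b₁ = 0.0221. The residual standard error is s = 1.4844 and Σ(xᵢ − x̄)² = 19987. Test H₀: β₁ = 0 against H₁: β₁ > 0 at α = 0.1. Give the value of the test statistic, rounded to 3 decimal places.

t = 2.105

SE(b₁) = s/√Sₓₓ = 1.4844/√19987 = 0.0104997.
t = 0.0221 / 0.0104997 = 2.105.
df = n − 2 = 55.
One-sided p ≈ 0.0199, which is < 0.1, so reject H₀.
There is evidence that the true slope on fertilizer application rate is positive.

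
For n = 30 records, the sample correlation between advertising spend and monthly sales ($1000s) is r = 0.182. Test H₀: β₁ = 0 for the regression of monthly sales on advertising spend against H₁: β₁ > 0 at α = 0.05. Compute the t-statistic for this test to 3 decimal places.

t = 0.979

t = r·√(n − 2)/√(1 − r²) = 0.182·√28/√0.966876 = 0.979.
df = n − 2 = 28.
One-sided p ≈ 0.1679, which is ≥ 0.05, so fail to reject H₀.
The data do not give significant evidence of a linear association between advertising spend and monthly sales.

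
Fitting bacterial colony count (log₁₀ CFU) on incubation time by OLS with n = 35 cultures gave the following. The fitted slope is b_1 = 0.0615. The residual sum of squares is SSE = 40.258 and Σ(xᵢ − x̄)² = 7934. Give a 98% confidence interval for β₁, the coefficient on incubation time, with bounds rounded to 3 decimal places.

(0.031, 0.092)

MSE = SSE/(n − 2) = 40.258/33 = 1.21994.
SE(b_1) = √(MSE/Sₓₓ) = √(1.21994/7934) = 0.0124.
df = n − 2 = 33.
t* = t_{0.01, 33} = 2.444794.
Margin = t* × SE = 2.444794 × 0.0124 = 0.03032.
CI: 0.0615 ± 0.03032 → (0.031, 0.092).
With 98% confidence, each one-unit increase in incubation time is associated with a change of between 0.031 and 0.092 log₁₀ CFU in bacterial colony count.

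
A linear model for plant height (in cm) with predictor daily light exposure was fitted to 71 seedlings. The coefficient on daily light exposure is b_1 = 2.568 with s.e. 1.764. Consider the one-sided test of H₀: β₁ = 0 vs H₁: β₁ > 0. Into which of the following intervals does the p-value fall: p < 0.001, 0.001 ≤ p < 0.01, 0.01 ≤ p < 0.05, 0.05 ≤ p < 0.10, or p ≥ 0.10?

t = 2.568 / 1.764 = 1.456.
df = n − 2 = 71 − 2 = 69.
One-sided p = P(T_{69} > t) ≈ 0.0750.
So 0.05 ≤ p < 0.10.

0.05 ≤ p < 0.10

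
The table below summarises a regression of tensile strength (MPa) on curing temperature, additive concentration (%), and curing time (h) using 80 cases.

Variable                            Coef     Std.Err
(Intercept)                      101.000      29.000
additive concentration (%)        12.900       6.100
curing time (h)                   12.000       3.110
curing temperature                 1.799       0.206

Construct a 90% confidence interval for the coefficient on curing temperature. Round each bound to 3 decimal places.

(1.456, 2.142)

Read off: b = 1.799, SE = 0.206 for curing temperature.
df = n − k − 1 = 80 − 3 − 1 = 76.
t* = t_{0.05, 76} = 1.665151.
Margin = t* × SE = 1.665151 × 0.206 = 0.34302.
CI: 1.799 ± 0.34302 → (1.456, 2.142).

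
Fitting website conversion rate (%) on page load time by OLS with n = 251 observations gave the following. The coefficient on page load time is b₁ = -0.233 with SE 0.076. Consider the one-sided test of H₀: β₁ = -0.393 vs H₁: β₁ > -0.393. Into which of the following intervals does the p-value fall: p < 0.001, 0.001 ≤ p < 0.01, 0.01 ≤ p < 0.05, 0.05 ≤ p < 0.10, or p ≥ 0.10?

t = (-0.233 − (-0.393)) / 0.076 = 2.105.
df = n − 2 = 251 − 2 = 249.
One-sided p = P(T_{249} > t) ≈ 0.0181.
So 0.01 ≤ p < 0.05.

0.01 ≤ p < 0.05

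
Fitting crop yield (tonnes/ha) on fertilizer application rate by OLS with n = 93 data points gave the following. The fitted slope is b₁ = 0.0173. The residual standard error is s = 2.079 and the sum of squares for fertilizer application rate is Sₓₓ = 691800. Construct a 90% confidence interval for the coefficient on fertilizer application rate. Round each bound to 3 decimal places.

(0.013, 0.021)

SE(b₁) = s/√Sₓₓ = 2.079/√691800 = 0.00249956.
df = n − 2 = 91.
t* = t_{0.05, 91} = 1.661771.
Margin = t* × SE = 1.661771 × 0.00249956 = 0.00415.
CI: 0.0173 ± 0.00415 → (0.013, 0.021).
With 90% confidence, each one-unit increase in fertilizer application rate is associated with a change of between 0.013 and 0.021 tonnes/ha in crop yield.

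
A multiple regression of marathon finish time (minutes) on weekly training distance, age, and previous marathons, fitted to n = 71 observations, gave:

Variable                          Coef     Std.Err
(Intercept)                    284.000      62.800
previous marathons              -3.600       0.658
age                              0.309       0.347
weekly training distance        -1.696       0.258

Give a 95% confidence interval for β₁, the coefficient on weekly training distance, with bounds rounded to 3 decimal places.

(-2.211, -1.181)

Read off: b = -1.696, SE = 0.258 for weekly training distance.
df = n − k − 1 = 71 − 3 − 1 = 67.
t* = t_{0.025, 67} = 1.996008.
Margin = t* × SE = 1.996008 × 0.258 = 0.51497.
CI: -1.696 ± 0.51497 → (-2.211, -1.181).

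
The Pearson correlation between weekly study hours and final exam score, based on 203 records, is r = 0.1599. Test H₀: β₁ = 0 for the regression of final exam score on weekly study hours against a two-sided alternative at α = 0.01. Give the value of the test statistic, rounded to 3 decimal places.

t = 2.297

t = r·√(n − 2)/√(1 − r²) = 0.1599·√201/√0.974432 = 2.297.
df = n − 2 = 201.
Two-sided p ≈ 0.0227, which is ≥ 0.01, so fail to reject H₀.
The data do not give significant evidence of a linear association between weekly study hours and final exam score.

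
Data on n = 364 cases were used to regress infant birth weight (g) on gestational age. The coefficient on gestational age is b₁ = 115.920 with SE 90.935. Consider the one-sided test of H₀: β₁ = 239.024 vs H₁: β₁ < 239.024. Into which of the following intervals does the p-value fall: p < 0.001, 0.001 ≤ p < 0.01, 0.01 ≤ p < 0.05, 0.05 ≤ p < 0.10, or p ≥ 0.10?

0.05 ≤ p < 0.10

t = (115.920 − 239.024) / 90.935 = -1.354.
df = n − 2 = 364 − 2 = 362.
One-sided p = P(T_{362} < t) ≈ 0.0883.
So 0.05 ≤ p < 0.10.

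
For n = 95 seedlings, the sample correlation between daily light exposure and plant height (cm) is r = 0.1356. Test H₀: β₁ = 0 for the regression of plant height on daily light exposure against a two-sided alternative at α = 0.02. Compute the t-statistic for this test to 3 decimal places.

t = r·√(n − 2)/√(1 − r²) = 0.1356·√93/√0.981613 = 1.320.
df = n − 2 = 93.
Two-sided p ≈ 0.1901, which is ≥ 0.02, so fail to reject H₀.
The data do not give significant evidence of a linear association between daily light exposure and plant height.

t = 1.320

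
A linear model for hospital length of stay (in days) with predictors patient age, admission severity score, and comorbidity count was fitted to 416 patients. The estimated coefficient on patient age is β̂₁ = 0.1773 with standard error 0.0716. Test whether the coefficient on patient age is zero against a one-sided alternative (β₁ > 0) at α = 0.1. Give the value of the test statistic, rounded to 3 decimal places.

H₀: β₁ = 0 vs H₁: β₁ > 0.
t = (β̂₁ − β₁⁰)/SE = 0.1773 / 0.0716 = 2.476.
df = n − k − 1 = 416 − 3 − 1 = 412.
One-sided p ≈ 0.0068, which is < 0.1, so reject H₀.
There is evidence that the true slope on patient age is positive, holding the other predictors fixed.

t = 2.476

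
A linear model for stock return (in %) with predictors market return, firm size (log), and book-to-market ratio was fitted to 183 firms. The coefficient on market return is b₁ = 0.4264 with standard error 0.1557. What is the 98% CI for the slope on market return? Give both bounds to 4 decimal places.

df = n − k − 1 = 183 − 3 − 1 = 179.
t* = t_{0.01, 179} = 2.34736.
Margin = t* × SE = 2.34736 × 0.1557 = 0.365484.
CI: 0.4264 ± 0.365484 → (0.0609, 0.7919).
With 98% confidence, each one-unit increase in market return is associated with a change of between 0.0609 and 0.7919 % in stock return, holding the other predictors fixed.

(0.0609, 0.7919)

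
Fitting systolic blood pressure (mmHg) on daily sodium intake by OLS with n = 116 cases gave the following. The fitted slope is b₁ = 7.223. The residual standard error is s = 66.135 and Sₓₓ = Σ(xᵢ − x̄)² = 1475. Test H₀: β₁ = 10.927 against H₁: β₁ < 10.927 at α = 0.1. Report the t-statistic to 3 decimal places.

SE(b₁) = s/√Sₓₓ = 66.135/√1475 = 1.72201.
t = (7.223 − 10.927) / 1.72201 = -2.151.
df = n − 2 = 114.
One-sided p ≈ 0.0168, which is < 0.1, so reject H₀.
There is evidence that the true slope on daily sodium intake is below 10.927 mmHg per unit.

t = -2.151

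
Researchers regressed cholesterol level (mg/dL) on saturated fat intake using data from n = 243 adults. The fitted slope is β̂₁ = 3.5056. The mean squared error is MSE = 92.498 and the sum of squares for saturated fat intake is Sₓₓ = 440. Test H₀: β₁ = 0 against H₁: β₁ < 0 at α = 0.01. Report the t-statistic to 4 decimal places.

t = 7.6458

SE(β̂₁) = √(MSE/Sₓₓ) = √(92.498/440) = 0.458501.
t = 3.5056 / 0.458501 = 7.6458.
df = n − 2 = 241.
One-sided p ≈ 1.0000, which is ≥ 0.01, so fail to reject H₀.
The data do not give significant evidence that the true slope on saturated fat intake is negative.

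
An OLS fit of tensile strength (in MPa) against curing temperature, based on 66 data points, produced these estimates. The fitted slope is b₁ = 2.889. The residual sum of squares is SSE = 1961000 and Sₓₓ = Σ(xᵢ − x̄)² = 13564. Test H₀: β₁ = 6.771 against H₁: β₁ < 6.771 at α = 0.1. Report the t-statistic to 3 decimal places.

t = -2.583

MSE = SSE/(n − 2) = 1961000/64 = 30640.6.
SE(b₁) = √(MSE/Sₓₓ) = √(30640.6/13564) = 1.50299.
t = (2.889 − 6.771) / 1.50299 = -2.583.
df = n − 2 = 64.
One-sided p ≈ 0.0060, which is < 0.1, so reject H₀.
There is evidence that the true slope on curing temperature is below 6.771 MPa per unit.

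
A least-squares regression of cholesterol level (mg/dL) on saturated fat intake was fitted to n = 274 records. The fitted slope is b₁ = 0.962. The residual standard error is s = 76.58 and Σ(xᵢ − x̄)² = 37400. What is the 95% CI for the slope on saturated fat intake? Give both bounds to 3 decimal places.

SE(b₁) = s/√Sₓₓ = 76.58/√37400 = 0.395986.
df = n − 2 = 272.
t* = t_{0.025, 272} = 1.968724.
Margin = t* × SE = 1.968724 × 0.395986 = 0.77959.
CI: 0.962 ± 0.77959 → (0.182, 1.742).
With 95% confidence, each one-unit increase in saturated fat intake is associated with a change of between 0.182 and 1.742 mg/dL in cholesterol level.

(0.182, 1.742)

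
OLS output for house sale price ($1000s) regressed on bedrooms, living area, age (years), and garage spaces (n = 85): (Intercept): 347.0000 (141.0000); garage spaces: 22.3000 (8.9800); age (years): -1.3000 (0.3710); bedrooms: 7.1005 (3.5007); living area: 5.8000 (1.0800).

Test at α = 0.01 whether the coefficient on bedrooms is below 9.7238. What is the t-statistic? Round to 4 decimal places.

t = -0.7494

Read off: b = 7.1005, SE = 3.5007 for bedrooms.
H₀: β₁ = 9.7238 vs H₁: β₁ < 9.7238.
t = (7.1005 − 9.7238) / 3.5007 = -0.7494.
df = n − k − 1 = 85 − 4 − 1 = 80.
One-sided p ≈ 0.2279, which is ≥ 0.01, so fail to reject H₀.
The data do not give significant evidence that the true slope on bedrooms is below 9.7238 $1000s per unit, holding the other predictors fixed.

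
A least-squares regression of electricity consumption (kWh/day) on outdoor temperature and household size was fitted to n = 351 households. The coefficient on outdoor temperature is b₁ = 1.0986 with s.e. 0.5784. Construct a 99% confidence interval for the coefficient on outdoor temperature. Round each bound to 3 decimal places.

df = n − k − 1 = 351 − 2 − 1 = 348.
t* = t_{0.005, 348} = 2.590031.
Margin = t* × SE = 2.590031 × 0.5784 = 1.49807.
CI: 1.0986 ± 1.49807 → (-0.399, 2.597).
With 99% confidence, each one-unit increase in outdoor temperature is associated with a change of between -0.399 and 2.597 kWh/day in electricity consumption, holding the other predictors fixed.

(-0.399, 2.597)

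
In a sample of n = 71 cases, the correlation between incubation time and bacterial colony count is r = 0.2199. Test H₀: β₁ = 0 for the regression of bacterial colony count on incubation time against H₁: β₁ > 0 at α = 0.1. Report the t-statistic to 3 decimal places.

t = 1.872

t = r·√(n − 2)/√(1 − r²) = 0.2199·√69/√0.951644 = 1.872.
df = n − 2 = 69.
One-sided p ≈ 0.0327, which is < 0.1, so reject H₀.
There is evidence of a linear association between incubation time and bacterial colony count.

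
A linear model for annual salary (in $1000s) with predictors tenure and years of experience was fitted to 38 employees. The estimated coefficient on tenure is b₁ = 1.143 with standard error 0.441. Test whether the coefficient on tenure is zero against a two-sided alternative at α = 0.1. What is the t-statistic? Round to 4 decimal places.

t = 2.5918

H₀: β₁ = 0 vs H₁: β₁ ≠ 0.
t = (b₁ − β₁⁰)/SE = 1.143 / 0.441 = 2.5918.
df = n − k − 1 = 38 − 2 − 1 = 35.
Two-sided p ≈ 0.0138, which is < 0.1, so reject H₀.
There is evidence that tenure is associated with annual salary, holding the other predictors fixed.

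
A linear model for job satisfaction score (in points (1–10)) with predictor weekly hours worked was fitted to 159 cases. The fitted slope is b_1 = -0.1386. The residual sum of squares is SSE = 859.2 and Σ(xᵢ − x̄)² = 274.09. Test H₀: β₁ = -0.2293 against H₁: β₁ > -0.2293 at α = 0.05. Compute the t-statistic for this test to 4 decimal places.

MSE = SSE/(n − 2) = 859.2/157 = 5.47261.
SE(b_1) = √(MSE/Sₓₓ) = √(5.47261/274.09) = 0.141303.
t = (-0.1386 − (-0.2293)) / 0.141303 = 0.6419.
df = n − 2 = 157.
One-sided p ≈ 0.2609, which is ≥ 0.05, so fail to reject H₀.
The data do not give significant evidence that the true slope on weekly hours worked exceeds -0.2293 points (1–10) per unit.

t = 0.6419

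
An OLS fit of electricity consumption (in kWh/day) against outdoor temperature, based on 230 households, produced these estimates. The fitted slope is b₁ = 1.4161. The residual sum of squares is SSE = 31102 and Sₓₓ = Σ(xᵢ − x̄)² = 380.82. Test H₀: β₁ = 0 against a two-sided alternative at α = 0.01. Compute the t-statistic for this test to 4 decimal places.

t = 2.3661

MSE = SSE/(n − 2) = 31102/228 = 136.412.
SE(b₁) = √(MSE/Sₓₓ) = √(136.412/380.82) = 0.598504.
t = 1.4161 / 0.598504 = 2.3661.
df = n − 2 = 228.
Two-sided p ≈ 0.0188, which is ≥ 0.01, so fail to reject H₀.
The data do not give significant evidence of an association between outdoor temperature and electricity consumption.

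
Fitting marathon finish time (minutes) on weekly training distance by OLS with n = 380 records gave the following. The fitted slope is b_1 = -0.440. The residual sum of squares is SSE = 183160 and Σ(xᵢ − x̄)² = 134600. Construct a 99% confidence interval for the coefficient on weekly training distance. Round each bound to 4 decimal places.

MSE = SSE/(n − 2) = 183160/378 = 484.55.
SE(b_1) = √(MSE/Sₓₓ) = √(484.55/134600) = 0.0599994.
df = n − 2 = 378.
t* = t_{0.005, 378} = 2.588898.
Margin = t* × SE = 2.588898 × 0.0599994 = 0.155332.
CI: -0.440 ± 0.155332 → (-0.5953, -0.2847).
With 99% confidence, each one-unit increase in weekly training distance is associated with a change of between -0.5953 and -0.2847 minutes in marathon finish time.

(-0.5953, -0.2847)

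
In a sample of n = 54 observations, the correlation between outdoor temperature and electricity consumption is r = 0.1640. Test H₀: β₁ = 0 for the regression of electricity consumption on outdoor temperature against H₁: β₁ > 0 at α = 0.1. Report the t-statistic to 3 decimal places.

t = 1.199

t = r·√(n − 2)/√(1 − r²) = 0.1640·√52/√0.973104 = 1.199.
df = n − 2 = 52.
One-sided p ≈ 0.1180, which is ≥ 0.1, so fail to reject H₀.
The data do not give significant evidence of a linear association between outdoor temperature and electricity consumption.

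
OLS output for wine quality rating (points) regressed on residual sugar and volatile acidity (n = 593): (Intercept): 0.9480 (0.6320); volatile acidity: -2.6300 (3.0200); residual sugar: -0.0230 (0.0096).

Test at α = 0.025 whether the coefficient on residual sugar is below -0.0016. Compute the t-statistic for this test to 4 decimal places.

Read off: b = -0.0230, SE = 0.0096 for residual sugar.
H₀: β₁ = -0.0016 vs H₁: β₁ < -0.0016.
t = (-0.0230 − (-0.0016)) / 0.0096 = -2.2292.
df = n − k − 1 = 593 − 2 − 1 = 590.
One-sided p ≈ 0.0131, which is < 0.025, so reject H₀.
There is evidence that the true slope on residual sugar is below -0.0016 points per unit, holding the other predictors fixed.

t = -2.2292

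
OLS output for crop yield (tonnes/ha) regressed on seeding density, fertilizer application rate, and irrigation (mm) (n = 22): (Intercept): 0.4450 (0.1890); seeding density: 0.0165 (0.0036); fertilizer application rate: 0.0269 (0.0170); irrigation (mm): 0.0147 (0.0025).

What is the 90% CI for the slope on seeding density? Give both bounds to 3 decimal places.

Read off: b = 0.0165, SE = 0.0036 for seeding density.
df = n − k − 1 = 22 − 3 − 1 = 18.
t* = t_{0.05, 18} = 1.734064.
Margin = t* × SE = 1.734064 × 0.0036 = 0.00624.
CI: 0.0165 ± 0.00624 → (0.010, 0.023).

(0.010, 0.023)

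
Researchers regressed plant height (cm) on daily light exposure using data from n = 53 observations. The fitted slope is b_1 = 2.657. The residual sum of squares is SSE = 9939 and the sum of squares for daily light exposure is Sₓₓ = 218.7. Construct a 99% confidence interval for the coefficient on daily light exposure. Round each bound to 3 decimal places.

(0.131, 5.183)

MSE = SSE/(n − 2) = 9939/51 = 194.882.
SE(b_1) = √(MSE/Sₓₓ) = √(194.882/218.7) = 0.943978.
df = n − 2 = 51.
t* = t_{0.005, 51} = 2.675722.
Margin = t* × SE = 2.675722 × 0.943978 = 2.52582.
CI: 2.657 ± 2.52582 → (0.131, 5.183).
With 99% confidence, each one-unit increase in daily light exposure is associated with a change of between 0.131 and 5.183 cm in plant height.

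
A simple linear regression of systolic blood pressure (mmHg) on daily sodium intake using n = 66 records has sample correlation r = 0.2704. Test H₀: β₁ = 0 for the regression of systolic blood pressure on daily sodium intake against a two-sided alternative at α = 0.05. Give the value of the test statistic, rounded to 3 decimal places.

t = r·√(n − 2)/√(1 − r²) = 0.2704·√64/√0.926884 = 2.247.
df = n − 2 = 64.
Two-sided p ≈ 0.0281, which is < 0.05, so reject H₀.
There is evidence of a linear association between daily sodium intake and systolic blood pressure.

t = 2.247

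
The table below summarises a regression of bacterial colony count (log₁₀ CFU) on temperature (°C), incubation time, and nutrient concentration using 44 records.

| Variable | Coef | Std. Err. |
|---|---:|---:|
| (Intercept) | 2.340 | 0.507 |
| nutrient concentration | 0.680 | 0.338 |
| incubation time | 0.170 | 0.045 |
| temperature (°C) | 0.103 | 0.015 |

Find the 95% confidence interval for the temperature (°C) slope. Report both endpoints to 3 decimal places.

Read off: b = 0.103, SE = 0.015 for temperature (°C).
df = n − k − 1 = 44 − 3 − 1 = 40.
t* = t_{0.025, 40} = 2.021075.
Margin = t* × SE = 2.021075 × 0.015 = 0.03032.
CI: 0.103 ± 0.03032 → (0.073, 0.133).

(0.073, 0.133)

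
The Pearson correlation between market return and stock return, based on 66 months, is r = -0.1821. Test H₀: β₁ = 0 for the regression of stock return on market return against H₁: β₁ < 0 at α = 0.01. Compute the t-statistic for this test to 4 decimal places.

t = r·√(n − 2)/√(1 − r²) = -0.1821·√64/√0.96684 = -1.4816.
df = n − 2 = 64.
One-sided p ≈ 0.0717, which is ≥ 0.01, so fail to reject H₀.
The data do not give significant evidence of a linear association between market return and stock return.

t = -1.4816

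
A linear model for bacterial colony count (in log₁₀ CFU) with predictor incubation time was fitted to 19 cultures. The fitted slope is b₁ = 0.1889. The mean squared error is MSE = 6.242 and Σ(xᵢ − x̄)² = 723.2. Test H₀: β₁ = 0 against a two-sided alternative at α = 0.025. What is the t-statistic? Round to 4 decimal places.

SE(b₁) = √(MSE/Sₓₓ) = √(6.242/723.2) = 0.0929036.
t = 0.1889 / 0.0929036 = 2.0333.
df = n − 2 = 17.
Two-sided p ≈ 0.0579, which is ≥ 0.025, so fail to reject H₀.
The data do not give significant evidence of an association between incubation time and bacterial colony count.

t = 2.0333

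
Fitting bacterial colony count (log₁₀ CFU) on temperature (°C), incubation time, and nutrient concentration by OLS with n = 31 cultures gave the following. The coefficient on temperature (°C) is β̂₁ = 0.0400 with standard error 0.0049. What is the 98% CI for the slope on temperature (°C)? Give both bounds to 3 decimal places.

df = n − k − 1 = 31 − 3 − 1 = 27.
t* = t_{0.01, 27} = 2.47266.
Margin = t* × SE = 2.47266 × 0.0049 = 0.01212.
CI: 0.0400 ± 0.01212 → (0.028, 0.052).
With 98% confidence, each one-unit increase in temperature (°C) is associated with a change of between 0.028 and 0.052 log₁₀ CFU in bacterial colony count, holding the other predictors fixed.

(0.028, 0.052)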